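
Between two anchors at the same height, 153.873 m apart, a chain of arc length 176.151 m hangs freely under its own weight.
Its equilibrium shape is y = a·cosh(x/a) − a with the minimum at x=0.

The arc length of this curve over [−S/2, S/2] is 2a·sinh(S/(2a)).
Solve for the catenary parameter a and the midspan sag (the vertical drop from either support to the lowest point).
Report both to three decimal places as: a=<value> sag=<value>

seed: a₀ = √(S³/(24(L−S))) = √(153.873³/(24·22.278)) = 82.546737
iter 1: u=0.932036  f(a)=+9.879e-01  f'(a)=-5.881e-01  a ← 82.546737 − (+9.879e-01/-5.881e-01) = 84.226441
iter 2: u=0.913448  f(a)=+3.096e-02  f'(a)=-5.518e-01  a ← 84.226441 − (+3.096e-02/-5.518e-01) = 84.282546
iter 3: u=0.912840  f(a)=+3.258e-05  f'(a)=-5.506e-01  a ← 84.282546 − (+3.258e-05/-5.506e-01) = 84.282606
iter 4: u=0.912840  f(a)=+3.621e-11  f'(a)=-5.506e-01  a ← 84.282606 − (+3.621e-11/-5.506e-01) = 84.282606
converged: |Δa| < 1e-12 after 4 iterations
sag = a·(cosh(S/(2a)) − 1) = 84.282606·(cosh(0.912840) − 1) = 37.622486
T_max/T_min = cosh(S/(2a)) = 1.446385

a=84.283 sag=37.622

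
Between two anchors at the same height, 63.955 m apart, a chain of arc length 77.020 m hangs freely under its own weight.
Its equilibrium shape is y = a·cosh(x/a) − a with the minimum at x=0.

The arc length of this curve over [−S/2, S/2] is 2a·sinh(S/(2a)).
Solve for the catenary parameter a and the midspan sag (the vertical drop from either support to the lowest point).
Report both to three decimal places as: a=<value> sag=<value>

a=29.730 sag=18.921

seed: a₀ = √(S³/(24(L−S))) = √(63.955³/(24·13.065)) = 28.883607
iter 1: u=1.107116  f(a)=+8.245e-01  f'(a)=-1.021e+00  a ← 28.883607 − (+8.245e-01/-1.021e+00) = 29.691493
iter 2: u=1.076992  f(a)=+3.586e-02  f'(a)=-9.335e-01  a ← 29.691493 − (+3.586e-02/-9.335e-01) = 29.729904
iter 3: u=1.075600  f(a)=+7.465e-05  f'(a)=-9.296e-01  a ← 29.729904 − (+7.465e-05/-9.296e-01) = 29.729985
iter 4: u=1.075598  f(a)=+3.250e-10  f'(a)=-9.296e-01  a ← 29.729985 − (+3.250e-10/-9.296e-01) = 29.729985
iter 5: u=1.075598  f(a)=+1.421e-14  f'(a)=-9.296e-01  a ← 29.729985 − (+1.421e-14/-9.296e-01) = 29.729985
converged: |Δa| < 1e-12 after 5 iterations
sag = a·(cosh(S/(2a)) − 1) = 29.729985·(cosh(1.075598) − 1) = 18.920730
T_max/T_min = cosh(S/(2a)) = 1.636419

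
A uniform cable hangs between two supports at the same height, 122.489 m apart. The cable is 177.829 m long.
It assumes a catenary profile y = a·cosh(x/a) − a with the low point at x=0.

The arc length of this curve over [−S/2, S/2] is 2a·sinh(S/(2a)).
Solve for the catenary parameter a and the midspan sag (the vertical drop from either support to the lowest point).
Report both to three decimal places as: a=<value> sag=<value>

seed: a₀ = √(S³/(24(L−S))) = √(122.489³/(24·55.340)) = 37.198072
iter 1: u=1.646443  f(a)=+8.004e+00  f'(a)=-3.864e+00  a ← 37.198072 − (+8.004e+00/-3.864e+00) = 39.269308
iter 2: u=1.559602  f(a)=+7.171e-01  f'(a)=-3.200e+00  a ← 39.269308 − (+7.171e-01/-3.200e+00) = 39.493402
iter 3: u=1.550753  f(a)=+7.009e-03  f'(a)=-3.138e+00  a ← 39.493402 − (+7.009e-03/-3.138e+00) = 39.495636
iter 4: u=1.550665  f(a)=+6.839e-07  f'(a)=-3.137e+00  a ← 39.495636 − (+6.839e-07/-3.137e+00) = 39.495636
iter 5: u=1.550665  f(a)=+0.000e+00  f'(a)=-3.137e+00  a ← 39.495636 − (+0.000e+00/-3.137e+00) = 39.495636
converged: |Δa| < 1e-12 after 5 iterations
sag = a·(cosh(S/(2a)) − 1) = 39.495636·(cosh(1.550665) − 1) = 57.796160
T_max/T_min = cosh(S/(2a)) = 2.463356

a=39.496 sag=57.796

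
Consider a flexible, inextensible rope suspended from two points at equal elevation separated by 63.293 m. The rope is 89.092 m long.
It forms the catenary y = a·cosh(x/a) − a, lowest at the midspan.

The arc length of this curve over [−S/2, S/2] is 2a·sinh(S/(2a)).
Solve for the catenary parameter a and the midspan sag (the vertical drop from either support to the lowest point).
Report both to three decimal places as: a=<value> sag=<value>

a=21.373 sag=28.035

seed: a₀ = √(S³/(24(L−S))) = √(63.293³/(24·25.799)) = 20.236084
iter 1: u=1.563865  f(a)=+3.345e+00  f'(a)=-3.230e+00  a ← 20.236084 − (+3.345e+00/-3.230e+00) = 21.271521
iter 2: u=1.487740  f(a)=+2.739e-01  f'(a)=-2.721e+00  a ← 21.271521 − (+2.739e-01/-2.721e+00) = 21.372165
iter 3: u=1.480734  f(a)=+2.198e-03  f'(a)=-2.678e+00  a ← 21.372165 − (+2.198e-03/-2.678e+00) = 21.372986
iter 4: u=1.480678  f(a)=+1.441e-07  f'(a)=-2.677e+00  a ← 21.372986 − (+1.441e-07/-2.677e+00) = 21.372986
iter 5: u=1.480678  f(a)=+0.000e+00  f'(a)=-2.677e+00  a ← 21.372986 − (+0.000e+00/-2.677e+00) = 21.372986
converged: |Δa| < 1e-12 after 5 iterations
sag = a·(cosh(S/(2a)) − 1) = 21.372986·(cosh(1.480678) − 1) = 28.035016
T_max/T_min = cosh(S/(2a)) = 2.311703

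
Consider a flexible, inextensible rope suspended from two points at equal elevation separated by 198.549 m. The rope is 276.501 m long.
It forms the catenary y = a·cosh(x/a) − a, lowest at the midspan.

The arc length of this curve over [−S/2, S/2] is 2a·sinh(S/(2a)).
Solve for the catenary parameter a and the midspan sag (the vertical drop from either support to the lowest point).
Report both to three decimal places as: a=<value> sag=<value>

a=68.192 sag=85.962

seed: a₀ = √(S³/(24(L−S))) = √(198.549³/(24·77.952)) = 64.681831
iter 1: u=1.534813  f(a)=+9.714e+00  f'(a)=-3.028e+00  a ← 64.681831 − (+9.714e+00/-3.028e+00) = 67.889722
iter 2: u=1.462291  f(a)=+7.694e-01  f'(a)=-2.566e+00  a ← 67.889722 − (+7.694e-01/-2.566e+00) = 68.189595
iter 3: u=1.455860  f(a)=+5.745e-03  f'(a)=-2.528e+00  a ← 68.189595 − (+5.745e-03/-2.528e+00) = 68.191867
iter 4: u=1.455811  f(a)=+3.255e-07  f'(a)=-2.527e+00  a ← 68.191867 − (+3.255e-07/-2.527e+00) = 68.191868
iter 5: u=1.455811  f(a)=-5.684e-14  f'(a)=-2.527e+00  a ← 68.191868 − (-5.684e-14/-2.527e+00) = 68.191868
converged: |Δa| < 1e-12 after 5 iterations
sag = a·(cosh(S/(2a)) − 1) = 68.191868·(cosh(1.455811) − 1) = 85.961730
T_max/T_min = cosh(S/(2a)) = 2.260586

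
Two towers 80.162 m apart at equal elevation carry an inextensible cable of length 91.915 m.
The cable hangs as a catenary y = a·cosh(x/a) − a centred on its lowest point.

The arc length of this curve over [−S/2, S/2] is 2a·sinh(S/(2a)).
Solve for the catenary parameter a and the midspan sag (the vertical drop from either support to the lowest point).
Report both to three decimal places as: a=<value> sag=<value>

seed: a₀ = √(S³/(24(L−S))) = √(80.162³/(24·11.753)) = 42.733929
iter 1: u=0.937920  f(a)=+5.279e-01  f'(a)=-6.000e-01  a ← 42.733929 − (+5.279e-01/-6.000e-01) = 43.613802
iter 2: u=0.918998  f(a)=+1.674e-02  f'(a)=-5.625e-01  a ← 43.613802 − (+1.674e-02/-5.625e-01) = 43.643572
iter 3: u=0.918371  f(a)=+1.807e-05  f'(a)=-5.613e-01  a ← 43.643572 − (+1.807e-05/-5.613e-01) = 43.643604
iter 4: u=0.918371  f(a)=+2.110e-11  f'(a)=-5.613e-01  a ← 43.643604 − (+2.110e-11/-5.613e-01) = 43.643604
converged: |Δa| < 1e-12 after 4 iterations
sag = a·(cosh(S/(2a)) − 1) = 43.643604·(cosh(0.918371) − 1) = 19.735067
T_max/T_min = cosh(S/(2a)) = 1.452187

a=43.644 sag=19.735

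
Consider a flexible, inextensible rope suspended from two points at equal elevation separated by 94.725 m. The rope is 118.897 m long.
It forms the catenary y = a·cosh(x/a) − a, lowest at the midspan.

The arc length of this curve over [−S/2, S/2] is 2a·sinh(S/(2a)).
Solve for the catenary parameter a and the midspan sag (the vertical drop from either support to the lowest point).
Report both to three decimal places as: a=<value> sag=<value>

a=39.663 sag=31.802

seed: a₀ = √(S³/(24(L−S))) = √(94.725³/(24·24.172)) = 38.276746
iter 1: u=1.237370  f(a)=+1.919e+00  f'(a)=-1.467e+00  a ← 38.276746 − (+1.919e+00/-1.467e+00) = 39.584877
iter 2: u=1.196480  f(a)=+1.028e-01  f'(a)=-1.314e+00  a ← 39.584877 − (+1.028e-01/-1.314e+00) = 39.663104
iter 3: u=1.194120  f(a)=+3.317e-04  f'(a)=-1.305e+00  a ← 39.663104 − (+3.317e-04/-1.305e+00) = 39.663358
iter 4: u=1.194112  f(a)=+3.478e-09  f'(a)=-1.305e+00  a ← 39.663358 − (+3.478e-09/-1.305e+00) = 39.663358
iter 5: u=1.194112  f(a)=+2.842e-14  f'(a)=-1.305e+00  a ← 39.663358 − (+2.842e-14/-1.305e+00) = 39.663358
converged: |Δa| < 1e-12 after 5 iterations
sag = a·(cosh(S/(2a)) − 1) = 39.663358·(cosh(1.194112) − 1) = 31.802061
T_max/T_min = cosh(S/(2a)) = 1.801800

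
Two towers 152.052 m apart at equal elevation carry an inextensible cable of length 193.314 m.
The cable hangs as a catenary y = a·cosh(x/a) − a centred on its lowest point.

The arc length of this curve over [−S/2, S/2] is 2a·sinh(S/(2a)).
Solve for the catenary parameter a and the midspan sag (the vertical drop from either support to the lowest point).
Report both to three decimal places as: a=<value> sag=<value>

seed: a₀ = √(S³/(24(L−S))) = √(152.052³/(24·41.262)) = 59.580953
iter 1: u=1.276012  f(a)=+3.492e+00  f'(a)=-1.624e+00  a ← 59.580953 − (+3.492e+00/-1.624e+00) = 61.731280
iter 2: u=1.231564  f(a)=+1.980e-01  f'(a)=-1.445e+00  a ← 61.731280 − (+1.980e-01/-1.445e+00) = 61.868310
iter 3: u=1.228836  f(a)=+7.207e-04  f'(a)=-1.434e+00  a ← 61.868310 − (+7.207e-04/-1.434e+00) = 61.868812
iter 4: u=1.228826  f(a)=+9.630e-09  f'(a)=-1.434e+00  a ← 61.868812 − (+9.630e-09/-1.434e+00) = 61.868812
iter 5: u=1.228826  f(a)=+0.000e+00  f'(a)=-1.434e+00  a ← 61.868812 − (+0.000e+00/-1.434e+00) = 61.868812
converged: |Δa| < 1e-12 after 5 iterations
sag = a·(cosh(S/(2a)) − 1) = 61.868812·(cosh(1.228826) − 1) = 52.893227
T_max/T_min = cosh(S/(2a)) = 1.854926

a=61.869 sag=52.893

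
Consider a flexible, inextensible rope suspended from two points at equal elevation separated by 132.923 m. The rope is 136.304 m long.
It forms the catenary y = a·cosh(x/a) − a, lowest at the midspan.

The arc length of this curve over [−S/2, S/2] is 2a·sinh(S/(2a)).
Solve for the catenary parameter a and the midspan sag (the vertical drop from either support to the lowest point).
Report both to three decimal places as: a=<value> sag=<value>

seed: a₀ = √(S³/(24(L−S))) = √(132.923³/(24·3.381)) = 170.126511
iter 1: u=0.390659  f(a)=+2.589e-02  f'(a)=-4.036e-02  a ← 170.126511 − (+2.589e-02/-4.036e-02) = 170.768124
iter 2: u=0.389191  f(a)=+1.472e-04  f'(a)=-3.990e-02  a ← 170.768124 − (+1.472e-04/-3.990e-02) = 170.771814
iter 3: u=0.389183  f(a)=+4.819e-09  f'(a)=-3.990e-02  a ← 170.771814 − (+4.819e-09/-3.990e-02) = 170.771814
iter 4: u=0.389183  f(a)=+2.842e-14  f'(a)=-3.990e-02  a ← 170.771814 − (+2.842e-14/-3.990e-02) = 170.771814
converged: |Δa| < 1e-12 after 4 iterations
sag = a·(cosh(S/(2a)) − 1) = 170.771814·(cosh(0.389183) − 1) = 13.096910
T_max/T_min = cosh(S/(2a)) = 1.076692

a=170.772 sag=13.097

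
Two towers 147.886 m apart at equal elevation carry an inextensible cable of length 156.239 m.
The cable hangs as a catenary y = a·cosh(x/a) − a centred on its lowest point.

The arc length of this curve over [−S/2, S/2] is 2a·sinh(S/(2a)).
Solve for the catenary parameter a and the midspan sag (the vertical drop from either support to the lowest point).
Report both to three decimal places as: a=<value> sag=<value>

seed: a₀ = √(S³/(24(L−S))) = √(147.886³/(24·8.353)) = 127.017550
iter 1: u=0.582148  f(a)=+1.427e-01  f'(a)=-1.360e-01  a ← 127.017550 − (+1.427e-01/-1.360e-01) = 128.066439
iter 2: u=0.577380  f(a)=+1.787e-03  f'(a)=-1.326e-01  a ← 128.066439 − (+1.787e-03/-1.326e-01) = 128.079909
iter 3: u=0.577319  f(a)=+2.881e-07  f'(a)=-1.326e-01  a ← 128.079909 − (+2.881e-07/-1.326e-01) = 128.079911
iter 4: u=0.577319  f(a)=+0.000e+00  f'(a)=-1.326e-01  a ← 128.079911 − (+0.000e+00/-1.326e-01) = 128.079911
converged: |Δa| < 1e-12 after 4 iterations
sag = a·(cosh(S/(2a)) − 1) = 128.079911·(cosh(0.577319) − 1) = 21.943820
T_max/T_min = cosh(S/(2a)) = 1.171329

a=128.080 sag=21.944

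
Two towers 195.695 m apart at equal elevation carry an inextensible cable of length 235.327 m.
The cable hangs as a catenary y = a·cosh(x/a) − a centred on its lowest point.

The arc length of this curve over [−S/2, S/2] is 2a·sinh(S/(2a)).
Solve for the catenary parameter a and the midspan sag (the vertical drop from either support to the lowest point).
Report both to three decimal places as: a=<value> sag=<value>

a=91.344 sag=57.614

seed: a₀ = √(S³/(24(L−S))) = √(195.695³/(24·39.632)) = 88.764841
iter 1: u=1.102323  f(a)=+2.479e+00  f'(a)=-1.006e+00  a ← 88.764841 − (+2.479e+00/-1.006e+00) = 91.228076
iter 2: u=1.072559  f(a)=+1.069e-01  f'(a)=-9.212e-01  a ← 91.228076 − (+1.069e-01/-9.212e-01) = 91.344150
iter 3: u=1.071196  f(a)=+2.188e-04  f'(a)=-9.174e-01  a ← 91.344150 − (+2.188e-04/-9.174e-01) = 91.344389
iter 4: u=1.071193  f(a)=+9.206e-10  f'(a)=-9.174e-01  a ← 91.344389 − (+9.206e-10/-9.174e-01) = 91.344389
iter 5: u=1.071193  f(a)=+5.684e-14  f'(a)=-9.174e-01  a ← 91.344389 − (+5.684e-14/-9.174e-01) = 91.344389
converged: |Δa| < 1e-12 after 5 iterations
sag = a·(cosh(S/(2a)) − 1) = 91.344389·(cosh(1.071193) − 1) = 57.613648
T_max/T_min = cosh(S/(2a)) = 1.630730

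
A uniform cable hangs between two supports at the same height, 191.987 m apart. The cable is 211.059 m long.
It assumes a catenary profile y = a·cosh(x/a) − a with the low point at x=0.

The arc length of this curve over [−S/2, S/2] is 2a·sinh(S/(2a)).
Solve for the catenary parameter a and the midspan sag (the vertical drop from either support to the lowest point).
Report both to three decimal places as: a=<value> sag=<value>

seed: a₀ = √(S³/(24(L−S))) = √(191.987³/(24·19.072)) = 124.338033
iter 1: u=0.772036  f(a)=+5.765e-01  f'(a)=-3.255e-01  a ← 124.338033 − (+5.765e-01/-3.255e-01) = 126.109451
iter 2: u=0.761192  f(a)=+1.255e-02  f'(a)=-3.114e-01  a ← 126.109451 − (+1.255e-02/-3.114e-01) = 126.149756
iter 3: u=0.760949  f(a)=+6.243e-06  f'(a)=-3.111e-01  a ← 126.149756 − (+6.243e-06/-3.111e-01) = 126.149776
iter 4: u=0.760949  f(a)=+1.506e-12  f'(a)=-3.111e-01  a ← 126.149776 − (+1.506e-12/-3.111e-01) = 126.149776
converged: |Δa| < 1e-12 after 4 iterations
sag = a·(cosh(S/(2a)) − 1) = 126.149776·(cosh(0.760949) − 1) = 38.319800
T_max/T_min = cosh(S/(2a)) = 1.303764

a=126.150 sag=38.320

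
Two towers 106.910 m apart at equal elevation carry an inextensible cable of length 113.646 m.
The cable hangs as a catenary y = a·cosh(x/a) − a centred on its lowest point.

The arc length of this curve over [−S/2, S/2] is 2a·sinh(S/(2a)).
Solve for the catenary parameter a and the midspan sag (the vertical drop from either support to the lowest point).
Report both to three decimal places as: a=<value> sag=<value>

a=87.750 sag=16.791

seed: a₀ = √(S³/(24(L−S))) = √(106.910³/(24·6.736)) = 86.940240
iter 1: u=0.614848  f(a)=+1.285e-01  f'(a)=-1.609e-01  a ← 86.940240 − (+1.285e-01/-1.609e-01) = 87.738745
iter 2: u=0.609252  f(a)=+1.791e-03  f'(a)=-1.564e-01  a ← 87.738745 − (+1.791e-03/-1.564e-01) = 87.750197
iter 3: u=0.609172  f(a)=+3.593e-07  f'(a)=-1.564e-01  a ← 87.750197 − (+3.593e-07/-1.564e-01) = 87.750199
iter 4: u=0.609172  f(a)=+1.421e-14  f'(a)=-1.564e-01  a ← 87.750199 − (+1.421e-14/-1.564e-01) = 87.750199
converged: |Δa| < 1e-12 after 4 iterations
sag = a·(cosh(S/(2a)) − 1) = 87.750199·(cosh(0.609172) − 1) = 16.791423
T_max/T_min = cosh(S/(2a)) = 1.191355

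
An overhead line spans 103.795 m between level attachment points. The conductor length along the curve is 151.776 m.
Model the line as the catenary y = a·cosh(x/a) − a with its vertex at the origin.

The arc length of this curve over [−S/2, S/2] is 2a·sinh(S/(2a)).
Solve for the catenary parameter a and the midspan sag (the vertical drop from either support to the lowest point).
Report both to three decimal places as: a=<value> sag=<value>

seed: a₀ = √(S³/(24(L−S))) = √(103.795³/(24·47.981)) = 31.161932
iter 1: u=1.665413  f(a)=+7.111e+00  f'(a)=-4.023e+00  a ← 31.161932 − (+7.111e+00/-4.023e+00) = 32.929609
iter 2: u=1.576013  f(a)=+6.499e-01  f'(a)=-3.318e+00  a ← 32.929609 − (+6.499e-01/-3.318e+00) = 33.125480
iter 3: u=1.566694  f(a)=+6.635e-03  f'(a)=-3.251e+00  a ← 33.125480 − (+6.635e-03/-3.251e+00) = 33.127522
iter 4: u=1.566598  f(a)=+7.073e-07  f'(a)=-3.250e+00  a ← 33.127522 − (+7.073e-07/-3.250e+00) = 33.127522
iter 5: u=1.566598  f(a)=+2.842e-14  f'(a)=-3.250e+00  a ← 33.127522 − (+2.842e-14/-3.250e+00) = 33.127522
converged: |Δa| < 1e-12 after 5 iterations
sag = a·(cosh(S/(2a)) − 1) = 33.127522·(cosh(1.566598) − 1) = 49.675988
T_max/T_min = cosh(S/(2a)) = 2.499538

a=33.128 sag=49.676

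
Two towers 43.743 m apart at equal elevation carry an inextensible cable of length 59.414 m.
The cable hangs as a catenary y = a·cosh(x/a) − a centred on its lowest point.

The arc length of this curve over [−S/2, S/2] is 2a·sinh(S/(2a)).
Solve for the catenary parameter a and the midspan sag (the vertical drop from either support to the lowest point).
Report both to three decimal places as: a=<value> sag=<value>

seed: a₀ = √(S³/(24(L−S))) = √(43.743³/(24·15.671)) = 14.917941
iter 1: u=1.466121  f(a)=+1.773e+00  f'(a)=-2.589e+00  a ← 14.917941 − (+1.773e+00/-2.589e+00) = 15.602882
iter 2: u=1.401760  f(a)=+1.294e-01  f'(a)=-2.223e+00  a ← 15.602882 − (+1.294e-01/-2.223e+00) = 15.661095
iter 3: u=1.396550  f(a)=+8.097e-04  f'(a)=-2.196e+00  a ← 15.661095 − (+8.097e-04/-2.196e+00) = 15.661463
iter 4: u=1.396517  f(a)=+3.213e-08  f'(a)=-2.195e+00  a ← 15.661463 − (+3.213e-08/-2.195e+00) = 15.661463
iter 5: u=1.396517  f(a)=-2.842e-14  f'(a)=-2.195e+00  a ← 15.661463 − (-2.842e-14/-2.195e+00) = 15.661463
converged: |Δa| < 1e-12 after 5 iterations
sag = a·(cosh(S/(2a)) − 1) = 15.661463·(cosh(1.396517) − 1) = 17.921081
T_max/T_min = cosh(S/(2a)) = 2.144279

a=15.661 sag=17.921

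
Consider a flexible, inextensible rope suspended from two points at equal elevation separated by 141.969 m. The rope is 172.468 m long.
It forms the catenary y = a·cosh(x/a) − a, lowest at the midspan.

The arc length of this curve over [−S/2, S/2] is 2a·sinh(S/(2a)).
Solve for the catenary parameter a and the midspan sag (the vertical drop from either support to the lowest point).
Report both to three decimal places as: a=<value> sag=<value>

seed: a₀ = √(S³/(24(L−S))) = √(141.969³/(24·30.499)) = 62.523296
iter 1: u=1.135329  f(a)=+2.027e+00  f'(a)=-1.107e+00  a ← 62.523296 − (+2.027e+00/-1.107e+00) = 64.353929
iter 2: u=1.103033  f(a)=+9.243e-02  f'(a)=-1.008e+00  a ← 64.353929 − (+9.243e-02/-1.008e+00) = 64.445593
iter 3: u=1.101464  f(a)=+2.125e-04  f'(a)=-1.004e+00  a ← 64.445593 − (+2.125e-04/-1.004e+00) = 64.445805
iter 4: u=1.101460  f(a)=+1.129e-09  f'(a)=-1.004e+00  a ← 64.445805 − (+1.129e-09/-1.004e+00) = 64.445805
iter 5: u=1.101460  f(a)=-5.684e-14  f'(a)=-1.004e+00  a ← 64.445805 − (-5.684e-14/-1.004e+00) = 64.445805
converged: |Δa| < 1e-12 after 5 iterations
sag = a·(cosh(S/(2a)) − 1) = 64.445805·(cosh(1.101460) − 1) = 43.209035
T_max/T_min = cosh(S/(2a)) = 1.670471

a=64.446 sag=43.209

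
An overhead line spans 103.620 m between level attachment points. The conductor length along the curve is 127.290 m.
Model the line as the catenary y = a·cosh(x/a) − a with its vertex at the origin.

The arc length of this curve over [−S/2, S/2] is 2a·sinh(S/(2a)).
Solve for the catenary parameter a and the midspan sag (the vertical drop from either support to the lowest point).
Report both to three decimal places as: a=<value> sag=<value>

a=45.698 sag=32.654

seed: a₀ = √(S³/(24(L−S))) = √(103.620³/(24·23.670)) = 44.254825
iter 1: u=1.170720  f(a)=+1.676e+00  f'(a)=-1.224e+00  a ← 44.254825 − (+1.676e+00/-1.224e+00) = 45.624488
iter 2: u=1.135574  f(a)=+8.096e-02  f'(a)=-1.108e+00  a ← 45.624488 − (+8.096e-02/-1.108e+00) = 45.697549
iter 3: u=1.133759  f(a)=+2.101e-04  f'(a)=-1.102e+00  a ← 45.697549 − (+2.101e-04/-1.102e+00) = 45.697740
iter 4: u=1.133754  f(a)=+1.423e-09  f'(a)=-1.102e+00  a ← 45.697740 − (+1.423e-09/-1.102e+00) = 45.697740
iter 5: u=1.133754  f(a)=-1.421e-14  f'(a)=-1.102e+00  a ← 45.697740 − (-1.421e-14/-1.102e+00) = 45.697740
converged: |Δa| < 1e-12 after 5 iterations
sag = a·(cosh(S/(2a)) − 1) = 45.697740·(cosh(1.133754) − 1) = 32.653836
T_max/T_min = cosh(S/(2a)) = 1.714561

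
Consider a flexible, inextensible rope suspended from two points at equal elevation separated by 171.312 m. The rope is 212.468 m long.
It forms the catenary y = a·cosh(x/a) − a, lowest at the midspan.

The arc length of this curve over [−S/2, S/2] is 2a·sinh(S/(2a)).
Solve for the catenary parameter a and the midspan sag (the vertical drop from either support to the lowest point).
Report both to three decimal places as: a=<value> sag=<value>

a=73.785 sag=55.559

seed: a₀ = √(S³/(24(L−S))) = √(171.312³/(24·41.156)) = 71.344332
iter 1: u=1.200600  f(a)=+3.070e+00  f'(a)=-1.329e+00  a ← 71.344332 − (+3.070e+00/-1.329e+00) = 73.654689
iter 2: u=1.162940  f(a)=+1.554e-01  f'(a)=-1.197e+00  a ← 73.654689 − (+1.554e-01/-1.197e+00) = 73.784505
iter 3: u=1.160894  f(a)=+4.455e-04  f'(a)=-1.191e+00  a ← 73.784505 − (+4.455e-04/-1.191e+00) = 73.784879
iter 4: u=1.160888  f(a)=+3.682e-09  f'(a)=-1.190e+00  a ← 73.784879 − (+3.682e-09/-1.190e+00) = 73.784879
iter 5: u=1.160888  f(a)=+0.000e+00  f'(a)=-1.190e+00  a ← 73.784879 − (+0.000e+00/-1.190e+00) = 73.784879
converged: |Δa| < 1e-12 after 5 iterations
sag = a·(cosh(S/(2a)) − 1) = 73.784879·(cosh(1.160888) − 1) = 55.559124
T_max/T_min = cosh(S/(2a)) = 1.752988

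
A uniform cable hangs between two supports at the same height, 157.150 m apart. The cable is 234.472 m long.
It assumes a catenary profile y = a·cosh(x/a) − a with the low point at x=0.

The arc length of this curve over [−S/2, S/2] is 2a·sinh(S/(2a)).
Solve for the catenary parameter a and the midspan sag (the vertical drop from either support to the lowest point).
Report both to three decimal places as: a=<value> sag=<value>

seed: a₀ = √(S³/(24(L−S))) = √(157.150³/(24·77.322)) = 45.731392
iter 1: u=1.718185  f(a)=+1.225e+01  f'(a)=-4.491e+00  a ← 45.731392 − (+1.225e+01/-4.491e+00) = 48.458887
iter 2: u=1.621478  f(a)=+1.181e+00  f'(a)=-3.663e+00  a ← 48.458887 − (+1.181e+00/-3.663e+00) = 48.781412
iter 3: u=1.610757  f(a)=+1.358e-02  f'(a)=-3.579e+00  a ← 48.781412 − (+1.358e-02/-3.579e+00) = 48.785206
iter 4: u=1.610632  f(a)=+1.840e-06  f'(a)=-3.578e+00  a ← 48.785206 − (+1.840e-06/-3.578e+00) = 48.785207
iter 5: u=1.610632  f(a)=+2.842e-14  f'(a)=-3.578e+00  a ← 48.785207 − (+2.842e-14/-3.578e+00) = 48.785207
converged: |Δa| < 1e-12 after 5 iterations
sag = a·(cosh(S/(2a)) − 1) = 48.785207·(cosh(1.610632) − 1) = 78.196194
T_max/T_min = cosh(S/(2a)) = 2.602867

a=48.785 sag=78.196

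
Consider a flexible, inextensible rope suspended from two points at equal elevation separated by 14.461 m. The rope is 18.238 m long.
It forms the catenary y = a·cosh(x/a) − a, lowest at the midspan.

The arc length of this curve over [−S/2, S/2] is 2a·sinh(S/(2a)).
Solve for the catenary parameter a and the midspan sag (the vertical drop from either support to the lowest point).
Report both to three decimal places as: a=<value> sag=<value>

a=5.990 sag=4.920

seed: a₀ = √(S³/(24(L−S))) = √(14.461³/(24·3.777)) = 5.775883
iter 1: u=1.251843  f(a)=+3.072e-01  f'(a)=-1.525e+00  a ← 5.775883 − (+3.072e-01/-1.525e+00) = 5.977399
iter 2: u=1.209640  f(a)=+1.681e-02  f'(a)=-1.362e+00  a ← 5.977399 − (+1.681e-02/-1.362e+00) = 5.989743
iter 3: u=1.207147  f(a)=+5.678e-05  f'(a)=-1.353e+00  a ← 5.989743 − (+5.678e-05/-1.353e+00) = 5.989785
iter 4: u=1.207138  f(a)=+6.526e-10  f'(a)=-1.353e+00  a ← 5.989785 − (+6.526e-10/-1.353e+00) = 5.989785
iter 5: u=1.207138  f(a)=+0.000e+00  f'(a)=-1.353e+00  a ← 5.989785 − (+0.000e+00/-1.353e+00) = 5.989785
converged: |Δa| < 1e-12 after 5 iterations
sag = a·(cosh(S/(2a)) − 1) = 5.989785·(cosh(1.207138) − 1) = 4.920471
T_max/T_min = cosh(S/(2a)) = 1.821477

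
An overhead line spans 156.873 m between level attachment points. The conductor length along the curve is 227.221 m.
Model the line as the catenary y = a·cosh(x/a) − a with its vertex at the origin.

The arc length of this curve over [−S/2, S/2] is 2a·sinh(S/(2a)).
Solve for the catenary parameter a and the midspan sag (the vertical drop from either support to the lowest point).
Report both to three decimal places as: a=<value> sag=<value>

a=50.751 sag=73.680

seed: a₀ = √(S³/(24(L−S))) = √(156.873³/(24·70.348)) = 47.817934
iter 1: u=1.640316  f(a)=+1.009e+01  f'(a)=-3.814e+00  a ← 47.817934 − (+1.009e+01/-3.814e+00) = 50.464393
iter 2: u=1.554294  f(a)=+8.985e-01  f'(a)=-3.163e+00  a ← 50.464393 − (+8.985e-01/-3.163e+00) = 50.748507
iter 3: u=1.545592  f(a)=+8.658e-03  f'(a)=-3.102e+00  a ← 50.748507 − (+8.658e-03/-3.102e+00) = 50.751298
iter 4: u=1.545507  f(a)=+8.209e-07  f'(a)=-3.101e+00  a ← 50.751298 − (+8.209e-07/-3.101e+00) = 50.751298
iter 5: u=1.545507  f(a)=+2.842e-14  f'(a)=-3.101e+00  a ← 50.751298 − (+2.842e-14/-3.101e+00) = 50.751298
converged: |Δa| < 1e-12 after 5 iterations
sag = a·(cosh(S/(2a)) − 1) = 50.751298·(cosh(1.545507) − 1) = 73.679566
T_max/T_min = cosh(S/(2a)) = 2.451777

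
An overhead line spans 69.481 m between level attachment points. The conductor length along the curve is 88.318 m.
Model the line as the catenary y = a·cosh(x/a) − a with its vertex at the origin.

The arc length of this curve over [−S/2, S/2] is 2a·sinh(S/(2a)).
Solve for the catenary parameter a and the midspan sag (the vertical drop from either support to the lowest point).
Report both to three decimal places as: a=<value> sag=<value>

seed: a₀ = √(S³/(24(L−S))) = √(69.481³/(24·18.837)) = 27.238777
iter 1: u=1.275406  f(a)=+1.593e+00  f'(a)=-1.622e+00  a ← 27.238777 − (+1.593e+00/-1.622e+00) = 28.221023
iter 2: u=1.231015  f(a)=+9.021e-02  f'(a)=-1.443e+00  a ← 28.221023 − (+9.021e-02/-1.443e+00) = 28.283555
iter 3: u=1.228293  f(a)=+3.278e-04  f'(a)=-1.432e+00  a ← 28.283555 − (+3.278e-04/-1.432e+00) = 28.283784
iter 4: u=1.228283  f(a)=+4.363e-09  f'(a)=-1.432e+00  a ← 28.283784 − (+4.363e-09/-1.432e+00) = 28.283784
iter 5: u=1.228283  f(a)=-1.421e-14  f'(a)=-1.432e+00  a ← 28.283784 − (-1.421e-14/-1.432e+00) = 28.283784
converged: |Δa| < 1e-12 after 5 iterations
sag = a·(cosh(S/(2a)) − 1) = 28.283784·(cosh(1.228283) − 1) = 24.156560
T_max/T_min = cosh(S/(2a)) = 1.854078

a=28.284 sag=24.157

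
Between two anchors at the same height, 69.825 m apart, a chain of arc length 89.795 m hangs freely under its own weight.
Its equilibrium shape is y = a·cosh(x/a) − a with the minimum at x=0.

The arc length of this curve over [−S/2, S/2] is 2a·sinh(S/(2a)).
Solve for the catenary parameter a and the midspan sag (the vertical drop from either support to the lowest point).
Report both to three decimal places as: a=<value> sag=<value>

seed: a₀ = √(S³/(24(L−S))) = √(69.825³/(24·19.970)) = 26.651507
iter 1: u=1.309963  f(a)=+1.785e+00  f'(a)=-1.772e+00  a ← 26.651507 − (+1.785e+00/-1.772e+00) = 27.658898
iter 2: u=1.262252  f(a)=+1.062e-01  f'(a)=-1.567e+00  a ← 27.658898 − (+1.062e-01/-1.567e+00) = 27.726679
iter 3: u=1.259166  f(a)=+4.285e-04  f'(a)=-1.554e+00  a ← 27.726679 − (+4.285e-04/-1.554e+00) = 27.726954
iter 4: u=1.259154  f(a)=+7.039e-09  f'(a)=-1.554e+00  a ← 27.726954 − (+7.039e-09/-1.554e+00) = 27.726954
iter 5: u=1.259154  f(a)=+0.000e+00  f'(a)=-1.554e+00  a ← 27.726954 − (+0.000e+00/-1.554e+00) = 27.726954
converged: |Δa| < 1e-12 after 5 iterations
sag = a·(cosh(S/(2a)) − 1) = 27.726954·(cosh(1.259154) − 1) = 25.042066
T_max/T_min = cosh(S/(2a)) = 1.903167

a=27.727 sag=25.042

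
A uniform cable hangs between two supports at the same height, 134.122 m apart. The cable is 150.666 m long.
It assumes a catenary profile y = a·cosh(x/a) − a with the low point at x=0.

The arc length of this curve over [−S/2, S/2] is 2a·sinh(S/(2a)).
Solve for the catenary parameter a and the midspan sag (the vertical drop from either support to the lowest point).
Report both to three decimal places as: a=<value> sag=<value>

seed: a₀ = √(S³/(24(L−S))) = √(134.122³/(24·16.544)) = 77.951441
iter 1: u=0.860292  f(a)=+6.231e-01  f'(a)=-4.567e-01  a ← 77.951441 − (+6.231e-01/-4.567e-01) = 79.315743
iter 2: u=0.845494  f(a)=+1.674e-02  f'(a)=-4.325e-01  a ← 79.315743 − (+1.674e-02/-4.325e-01) = 79.354437
iter 3: u=0.845082  f(a)=+1.281e-05  f'(a)=-4.318e-01  a ← 79.354437 − (+1.281e-05/-4.318e-01) = 79.354467
iter 4: u=0.845082  f(a)=+7.532e-12  f'(a)=-4.318e-01  a ← 79.354467 − (+7.532e-12/-4.318e-01) = 79.354467
converged: |Δa| < 1e-12 after 4 iterations
sag = a·(cosh(S/(2a)) − 1) = 79.354467·(cosh(0.845082) − 1) = 30.063047
T_max/T_min = cosh(S/(2a)) = 1.378845

a=79.354 sag=30.063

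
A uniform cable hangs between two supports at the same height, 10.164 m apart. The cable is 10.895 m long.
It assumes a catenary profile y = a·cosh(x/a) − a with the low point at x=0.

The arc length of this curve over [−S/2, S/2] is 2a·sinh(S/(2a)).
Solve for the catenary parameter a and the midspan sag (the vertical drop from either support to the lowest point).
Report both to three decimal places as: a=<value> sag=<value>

a=7.818 sag=1.711

seed: a₀ = √(S³/(24(L−S))) = √(10.164³/(24·0.731)) = 7.736289
iter 1: u=0.656904  f(a)=+1.594e-02  f'(a)=-1.973e-01  a ← 7.736289 − (+1.594e-02/-1.973e-01) = 7.817071
iter 2: u=0.650116  f(a)=+2.530e-04  f'(a)=-1.910e-01  a ← 7.817071 − (+2.530e-04/-1.910e-01) = 7.818396
iter 3: u=0.650005  f(a)=+6.609e-08  f'(a)=-1.909e-01  a ← 7.818396 − (+6.609e-08/-1.909e-01) = 7.818396
iter 4: u=0.650005  f(a)=+3.553e-15  f'(a)=-1.909e-01  a ← 7.818396 − (+3.553e-15/-1.909e-01) = 7.818396
converged: |Δa| < 1e-12 after 4 iterations
sag = a·(cosh(S/(2a)) − 1) = 7.818396·(cosh(0.650005) − 1) = 1.710642
T_max/T_min = cosh(S/(2a)) = 1.218797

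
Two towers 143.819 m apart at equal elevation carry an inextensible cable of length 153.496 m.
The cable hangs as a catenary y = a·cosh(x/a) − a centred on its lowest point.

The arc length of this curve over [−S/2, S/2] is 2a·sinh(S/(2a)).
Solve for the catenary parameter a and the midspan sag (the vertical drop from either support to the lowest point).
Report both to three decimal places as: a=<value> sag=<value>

seed: a₀ = √(S³/(24(L−S))) = √(143.819³/(24·9.677)) = 113.174453
iter 1: u=0.635386  f(a)=+1.972e-01  f'(a)=-1.780e-01  a ← 113.174453 − (+1.972e-01/-1.780e-01) = 114.282374
iter 2: u=0.629227  f(a)=+2.934e-03  f'(a)=-1.728e-01  a ← 114.282374 − (+2.934e-03/-1.728e-01) = 114.299356
iter 3: u=0.629133  f(a)=+6.708e-07  f'(a)=-1.727e-01  a ← 114.299356 − (+6.708e-07/-1.727e-01) = 114.299360
iter 4: u=0.629133  f(a)=+0.000e+00  f'(a)=-1.727e-01  a ← 114.299360 − (+0.000e+00/-1.727e-01) = 114.299360
converged: |Δa| < 1e-12 after 4 iterations
sag = a·(cosh(S/(2a)) − 1) = 114.299360·(cosh(0.629133) − 1) = 23.376343
T_max/T_min = cosh(S/(2a)) = 1.204519

a=114.299 sag=23.376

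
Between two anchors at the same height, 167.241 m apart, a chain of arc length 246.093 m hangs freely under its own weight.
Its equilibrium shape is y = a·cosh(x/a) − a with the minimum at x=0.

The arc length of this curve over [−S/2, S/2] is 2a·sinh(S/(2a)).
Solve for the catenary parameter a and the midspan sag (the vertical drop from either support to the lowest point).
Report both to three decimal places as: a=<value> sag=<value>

seed: a₀ = √(S³/(24(L−S))) = √(167.241³/(24·78.852)) = 49.716684
iter 1: u=1.681940  f(a)=+1.193e+01  f'(a)=-4.165e+00  a ← 49.716684 − (+1.193e+01/-4.165e+00) = 52.582211
iter 2: u=1.590281  f(a)=+1.110e+00  f'(a)=-3.423e+00  a ← 52.582211 − (+1.110e+00/-3.423e+00) = 52.906333
iter 3: u=1.580539  f(a)=+1.176e-02  f'(a)=-3.351e+00  a ← 52.906333 − (+1.176e-02/-3.351e+00) = 52.909843
iter 4: u=1.580434  f(a)=+1.353e-06  f'(a)=-3.350e+00  a ← 52.909843 − (+1.353e-06/-3.350e+00) = 52.909843
iter 5: u=1.580434  f(a)=+2.842e-14  f'(a)=-3.350e+00  a ← 52.909843 − (+2.842e-14/-3.350e+00) = 52.909843
converged: |Δa| < 1e-12 after 5 iterations
sag = a·(cosh(S/(2a)) − 1) = 52.909843·(cosh(1.580434) − 1) = 81.030041
T_max/T_min = cosh(S/(2a)) = 2.531474

a=52.910 sag=81.030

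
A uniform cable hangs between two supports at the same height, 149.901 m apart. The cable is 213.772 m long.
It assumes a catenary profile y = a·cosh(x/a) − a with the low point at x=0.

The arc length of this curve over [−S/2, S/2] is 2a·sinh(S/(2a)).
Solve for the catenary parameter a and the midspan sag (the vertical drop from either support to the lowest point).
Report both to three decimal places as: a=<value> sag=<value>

a=49.619 sag=68.222

seed: a₀ = √(S³/(24(L−S))) = √(149.901³/(24·63.871)) = 46.875867
iter 1: u=1.598914  f(a)=+8.679e+00  f'(a)=-3.489e+00  a ← 46.875867 − (+8.679e+00/-3.489e+00) = 49.363874
iter 2: u=1.518327  f(a)=+7.389e-01  f'(a)=-2.918e+00  a ← 49.363874 − (+7.389e-01/-2.918e+00) = 49.617128
iter 3: u=1.510577  f(a)=+6.456e-03  f'(a)=-2.867e+00  a ← 49.617128 − (+6.456e-03/-2.867e+00) = 49.619380
iter 4: u=1.510509  f(a)=+5.024e-07  f'(a)=-2.866e+00  a ← 49.619380 − (+5.024e-07/-2.866e+00) = 49.619380
iter 5: u=1.510509  f(a)=+2.842e-14  f'(a)=-2.866e+00  a ← 49.619380 − (+2.842e-14/-2.866e+00) = 49.619380
converged: |Δa| < 1e-12 after 5 iterations
sag = a·(cosh(S/(2a)) − 1) = 49.619380·(cosh(1.510509) − 1) = 68.222463
T_max/T_min = cosh(S/(2a)) = 2.374916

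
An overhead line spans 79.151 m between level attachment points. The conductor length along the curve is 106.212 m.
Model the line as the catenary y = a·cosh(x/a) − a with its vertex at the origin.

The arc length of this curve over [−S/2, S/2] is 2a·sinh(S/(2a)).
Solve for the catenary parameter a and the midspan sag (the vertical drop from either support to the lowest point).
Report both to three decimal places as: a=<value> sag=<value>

a=28.950 sag=31.534

seed: a₀ = √(S³/(24(L−S))) = √(79.151³/(24·27.061)) = 27.631666
iter 1: u=1.432252  f(a)=+2.915e+00  f'(a)=-2.391e+00  a ← 27.631666 − (+2.915e+00/-2.391e+00) = 28.850814
iter 2: u=1.371729  f(a)=+2.040e-01  f'(a)=-2.067e+00  a ← 28.850814 − (+2.040e-01/-2.067e+00) = 28.949519
iter 3: u=1.367052  f(a)=+1.166e-03  f'(a)=-2.043e+00  a ← 28.949519 − (+1.166e-03/-2.043e+00) = 28.950089
iter 4: u=1.367025  f(a)=+3.854e-08  f'(a)=-2.043e+00  a ← 28.950089 − (+3.854e-08/-2.043e+00) = 28.950089
iter 5: u=1.367025  f(a)=+2.842e-14  f'(a)=-2.043e+00  a ← 28.950089 − (+2.842e-14/-2.043e+00) = 28.950089
converged: |Δa| < 1e-12 after 5 iterations
sag = a·(cosh(S/(2a)) − 1) = 28.950089·(cosh(1.367025) − 1) = 31.534247
T_max/T_min = cosh(S/(2a)) = 2.089263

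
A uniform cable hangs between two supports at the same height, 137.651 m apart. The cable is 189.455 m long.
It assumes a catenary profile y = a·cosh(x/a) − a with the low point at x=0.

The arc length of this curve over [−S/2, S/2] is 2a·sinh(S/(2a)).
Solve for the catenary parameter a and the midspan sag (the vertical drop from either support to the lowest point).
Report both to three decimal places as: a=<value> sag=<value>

seed: a₀ = √(S³/(24(L−S))) = √(137.651³/(24·51.804)) = 45.801720
iter 1: u=1.502684  f(a)=+6.173e+00  f'(a)=-2.816e+00  a ← 45.801720 − (+6.173e+00/-2.816e+00) = 47.994072
iter 2: u=1.434042  f(a)=+4.709e-01  f'(a)=-2.401e+00  a ← 47.994072 − (+4.709e-01/-2.401e+00) = 48.190189
iter 3: u=1.428206  f(a)=+3.241e-03  f'(a)=-2.368e+00  a ← 48.190189 − (+3.241e-03/-2.368e+00) = 48.191557
iter 4: u=1.428165  f(a)=+1.558e-07  f'(a)=-2.368e+00  a ← 48.191557 − (+1.558e-07/-2.368e+00) = 48.191557
iter 5: u=1.428165  f(a)=-5.684e-14  f'(a)=-2.368e+00  a ← 48.191557 − (-5.684e-14/-2.368e+00) = 48.191557
converged: |Δa| < 1e-12 after 5 iterations
sag = a·(cosh(S/(2a)) − 1) = 48.191557·(cosh(1.428165) − 1) = 58.089793
T_max/T_min = cosh(S/(2a)) = 2.205394

a=48.192 sag=58.090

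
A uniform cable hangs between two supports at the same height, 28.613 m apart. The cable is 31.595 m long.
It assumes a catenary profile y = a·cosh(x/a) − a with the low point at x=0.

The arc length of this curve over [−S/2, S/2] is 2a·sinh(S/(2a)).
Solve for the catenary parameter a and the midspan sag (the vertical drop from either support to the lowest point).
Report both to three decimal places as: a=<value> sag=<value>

a=18.368 sag=5.859

seed: a₀ = √(S³/(24(L−S))) = √(28.613³/(24·2.982)) = 18.091961
iter 1: u=0.790766  f(a)=+9.463e-02  f'(a)=-3.507e-01  a ← 18.091961 − (+9.463e-02/-3.507e-01) = 18.361783
iter 2: u=0.779145  f(a)=+2.159e-03  f'(a)=-3.349e-01  a ← 18.361783 − (+2.159e-03/-3.349e-01) = 18.368229
iter 3: u=0.778872  f(a)=+1.181e-06  f'(a)=-3.345e-01  a ← 18.368229 − (+1.181e-06/-3.345e-01) = 18.368232
iter 4: u=0.778872  f(a)=+3.588e-13  f'(a)=-3.345e-01  a ← 18.368232 − (+3.588e-13/-3.345e-01) = 18.368232
converged: |Δa| < 1e-12 after 4 iterations
sag = a·(cosh(S/(2a)) − 1) = 18.368232·(cosh(0.778872) − 1) = 5.858880
T_max/T_min = cosh(S/(2a)) = 1.318968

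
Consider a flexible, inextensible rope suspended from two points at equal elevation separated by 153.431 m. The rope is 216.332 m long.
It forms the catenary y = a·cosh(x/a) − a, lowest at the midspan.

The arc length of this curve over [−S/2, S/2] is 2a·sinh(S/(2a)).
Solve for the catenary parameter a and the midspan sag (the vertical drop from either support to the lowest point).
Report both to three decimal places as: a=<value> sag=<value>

seed: a₀ = √(S³/(24(L−S))) = √(153.431³/(24·62.901)) = 48.914236
iter 1: u=1.568368  f(a)=+8.205e+00  f'(a)=-3.263e+00  a ← 48.914236 − (+8.205e+00/-3.263e+00) = 51.429036
iter 2: u=1.491677  f(a)=+6.752e-01  f'(a)=-2.746e+00  a ← 51.429036 − (+6.752e-01/-2.746e+00) = 51.674940
iter 3: u=1.484578  f(a)=+5.479e-03  f'(a)=-2.701e+00  a ← 51.674940 − (+5.479e-03/-2.701e+00) = 51.676968
iter 4: u=1.484520  f(a)=+3.672e-07  f'(a)=-2.701e+00  a ← 51.676968 − (+3.672e-07/-2.701e+00) = 51.676968
iter 5: u=1.484520  f(a)=+0.000e+00  f'(a)=-2.701e+00  a ← 51.676968 − (+0.000e+00/-2.701e+00) = 51.676968
converged: |Δa| < 1e-12 after 5 iterations
sag = a·(cosh(S/(2a)) − 1) = 51.676968·(cosh(1.484520) − 1) = 68.199604
T_max/T_min = cosh(S/(2a)) = 2.319729

a=51.677 sag=68.200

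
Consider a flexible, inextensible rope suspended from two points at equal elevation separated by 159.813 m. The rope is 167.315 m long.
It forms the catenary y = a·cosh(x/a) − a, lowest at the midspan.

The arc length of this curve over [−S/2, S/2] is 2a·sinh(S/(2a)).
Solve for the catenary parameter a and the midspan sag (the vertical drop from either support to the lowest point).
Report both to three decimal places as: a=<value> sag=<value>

seed: a₀ = √(S³/(24(L−S))) = √(159.813³/(24·7.502)) = 150.564992
iter 1: u=0.530711  f(a)=+1.064e-01  f'(a)=-1.025e-01  a ← 150.564992 − (+1.064e-01/-1.025e-01) = 151.602786
iter 2: u=0.527078  f(a)=+1.110e-03  f'(a)=-1.004e-01  a ← 151.602786 − (+1.110e-03/-1.004e-01) = 151.613843
iter 3: u=0.527040  f(a)=+1.236e-07  f'(a)=-1.003e-01  a ← 151.613843 − (+1.236e-07/-1.003e-01) = 151.613844
iter 4: u=0.527040  f(a)=-2.842e-14  f'(a)=-1.003e-01  a ← 151.613844 − (-2.842e-14/-1.003e-01) = 151.613844
converged: |Δa| < 1e-12 after 4 iterations
sag = a·(cosh(S/(2a)) − 1) = 151.613844·(cosh(0.527040) − 1) = 21.548897
T_max/T_min = cosh(S/(2a)) = 1.142130

a=151.614 sag=21.549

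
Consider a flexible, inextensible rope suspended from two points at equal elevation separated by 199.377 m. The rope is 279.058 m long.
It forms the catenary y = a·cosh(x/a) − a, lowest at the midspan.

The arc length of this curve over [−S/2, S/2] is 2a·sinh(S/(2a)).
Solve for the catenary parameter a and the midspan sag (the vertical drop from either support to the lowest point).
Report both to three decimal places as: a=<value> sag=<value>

seed: a₀ = √(S³/(24(L−S))) = √(199.377³/(24·79.681)) = 64.376828
iter 1: u=1.548515  f(a)=+1.012e+01  f'(a)=-3.122e+00  a ← 64.376828 − (+1.012e+01/-3.122e+00) = 67.617283
iter 2: u=1.474305  f(a)=+8.141e-01  f'(a)=-2.638e+00  a ← 67.617283 − (+8.141e-01/-2.638e+00) = 67.925853
iter 3: u=1.467608  f(a)=+6.290e-03  f'(a)=-2.598e+00  a ← 67.925853 − (+6.290e-03/-2.598e+00) = 67.928275
iter 4: u=1.467555  f(a)=+3.819e-07  f'(a)=-2.597e+00  a ← 67.928275 − (+3.819e-07/-2.597e+00) = 67.928275
iter 5: u=1.467555  f(a)=-5.684e-14  f'(a)=-2.597e+00  a ← 67.928275 − (-5.684e-14/-2.597e+00) = 67.928275
converged: |Δa| < 1e-12 after 5 iterations
sag = a·(cosh(S/(2a)) − 1) = 67.928275·(cosh(1.467555) − 1) = 87.257396
T_max/T_min = cosh(S/(2a)) = 2.284552

a=67.928 sag=87.257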